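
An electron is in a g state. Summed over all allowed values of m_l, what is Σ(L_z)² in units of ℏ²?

Σ(L_z)² = 60 ℏ²

For a g orbital, l = 4.
m_l runs from −4 to 4, i.e. {-4, -3, -2, -1, 0, 1, 2, 3, 4}.
Summing m² from −4 to 4: Σ m_l² = 60.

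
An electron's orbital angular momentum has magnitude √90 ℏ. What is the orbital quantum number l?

(|L|/ℏ)² = l(l+1) = 90.
Solving: l = 9.

l = 9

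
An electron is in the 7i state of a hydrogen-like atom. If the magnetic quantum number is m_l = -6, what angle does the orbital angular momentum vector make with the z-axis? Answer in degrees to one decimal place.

The 7i subshell has l = 6.
|L| = √(l(l+1)) ℏ = √42 ℏ.
L_z = m_l ℏ = −6ℏ.
cos θ = L_z/|L| = -6/√42, so θ ≈ 157.8°.

θ ≈ 157.8°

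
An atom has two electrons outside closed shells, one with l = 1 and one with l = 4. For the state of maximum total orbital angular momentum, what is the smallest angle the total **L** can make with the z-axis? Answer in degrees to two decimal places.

By the triangle rule, |l₁ − l₂| ≤ L ≤ l₁ + l₂.
So L can be 3, 4, 5.
The maximum is L = 5, with |L_tot| = ℏ√(5·6) = √30 ℏ.
The minimum angle with z is arccos(5/√30) ≈ 24.09°.

θ_min ≈ 24.09°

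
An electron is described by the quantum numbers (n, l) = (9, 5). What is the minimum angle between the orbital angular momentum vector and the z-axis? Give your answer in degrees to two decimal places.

|L| = √(l(l+1)) ℏ = √30 ℏ.
The smallest angle corresponds to the largest L_z, i.e. m_l = l = 5, giving L_z = 5ℏ.
cos θ_min = 5/√30, so θ_min ≈ 24.09°.

θ_min ≈ 24.09°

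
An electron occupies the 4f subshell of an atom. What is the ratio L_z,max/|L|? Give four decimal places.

L_z,max/|L| = 0.8660

4f means n = 4, l = 3.
|L| = 2√3 ℏ ≈ 3.4641ℏ, while L_z,max = lℏ = 3ℏ.
L_z,max/|L| = 3/√12 = 0.8660.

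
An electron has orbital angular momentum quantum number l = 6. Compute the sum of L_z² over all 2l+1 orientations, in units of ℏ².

Σ(L_z)² = 182 ℏ²

m_l ∈ {-6, -5, -4, -3, -2, -1, 0, 1, 2, 3, 4, 5, 6}.
Summing m² from −6 to 6: Σ m_l² = 182.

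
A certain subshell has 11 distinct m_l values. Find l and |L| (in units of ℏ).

11 = 2l + 1, so l = (11−1)/2 = 5.
|L| = ℏ√(l(l+1)) = ℏ√(5·6) = √30 ℏ.

l = 5, |L| = √30 ℏ ≈ 5.477ℏ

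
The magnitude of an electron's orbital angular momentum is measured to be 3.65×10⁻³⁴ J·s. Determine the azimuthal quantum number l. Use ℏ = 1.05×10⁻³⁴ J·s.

l = 3

In units of ℏ, |L| ≈ 3.476.
l(l+1) ≈ 3.476² ≈ 12.08, so l = 3.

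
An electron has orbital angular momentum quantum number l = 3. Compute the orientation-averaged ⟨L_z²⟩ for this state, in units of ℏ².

m_l runs from −3 to 3, i.e. {-3, -2, -1, 0, 1, 2, 3}.
Average of L_z² over 7 states: 28/7 ℏ² = 4 ℏ².

⟨L_z²⟩ = 4 ℏ²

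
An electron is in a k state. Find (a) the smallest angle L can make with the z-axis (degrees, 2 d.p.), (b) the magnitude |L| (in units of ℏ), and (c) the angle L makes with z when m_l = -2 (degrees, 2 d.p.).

K corresponds to l = 7.
cos θ_min = 7/√56, so θ_min ≈ 20.70°.
|L| = ℏ√(7·8) = 2√14 ℏ ≈ 7.483ℏ.
For m_l = -2: cos θ = -2/√56, θ ≈ 105.50°.

θ_min ≈ 20.70°; |L| = 2√14 ℏ ≈ 7.483ℏ; θ(m_l=-2) ≈ 105.50°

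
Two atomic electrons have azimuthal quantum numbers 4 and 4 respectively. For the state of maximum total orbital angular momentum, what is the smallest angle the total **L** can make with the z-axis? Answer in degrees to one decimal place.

L runs from |4 − 4| = 0 to 4 + 4 = 8.
Allowed values: L = 0, 1, 2, 3, 4, 5, 6, 7, 8.
The maximum is L = 8, with |L_tot| = ℏ√(8·9) = 6√2 ℏ.
The minimum angle with z is arccos(8/√72) ≈ 19.5°.

θ_min ≈ 19.5°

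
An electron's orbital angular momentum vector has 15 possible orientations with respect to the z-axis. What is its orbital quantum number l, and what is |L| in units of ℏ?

l = 7, |L| = 2√14 ℏ ≈ 7.483ℏ

15 = 2l + 1, so l = (15−1)/2 = 7.
|L| = ℏ√(l(l+1)) = ℏ√(7·8) = 2√14 ℏ.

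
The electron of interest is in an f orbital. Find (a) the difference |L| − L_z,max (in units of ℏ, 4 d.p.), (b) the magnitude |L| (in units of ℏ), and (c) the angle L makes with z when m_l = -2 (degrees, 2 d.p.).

|L|−L_z,max ≈ 0.4641ℏ; |L| = 2√3 ℏ ≈ 3.464ℏ; θ(m_l=-2) ≈ 125.26°

An f state has l = 3.
|L| − L_z,max = (2√3 − 3)ℏ ≈ 0.4641ℏ.
|L| = ℏ√(3·4) = 2√3 ℏ ≈ 3.464ℏ.
For m_l = -2: cos θ = -2/√12, θ ≈ 125.26°.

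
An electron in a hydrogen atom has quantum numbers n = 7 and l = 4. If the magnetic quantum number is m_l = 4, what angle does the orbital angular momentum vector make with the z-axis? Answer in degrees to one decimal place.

|L| = √(l(l+1)) ℏ = 2√5 ℏ.
L_z = m_l ℏ = 4ℏ.
cos θ = L_z/|L| = 4/√20, so θ ≈ 26.6°.

θ ≈ 26.6°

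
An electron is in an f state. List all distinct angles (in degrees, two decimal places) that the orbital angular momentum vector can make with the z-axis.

θ ∈ {30.00°, 54.74°, 73.22°, 90.00°, 106.78°, 125.26°, 150.00°}

For an f orbital, l = 3.
|L| = √(l(l+1)) ℏ = 2√3 ℏ.
cos θ = m_l/√12 for each m_l ∈ {-3, -2, -1, 0, 1, 2, 3}.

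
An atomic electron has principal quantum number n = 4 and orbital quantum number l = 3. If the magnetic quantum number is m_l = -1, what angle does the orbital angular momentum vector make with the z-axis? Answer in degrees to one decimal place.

θ ≈ 106.8°

|L| = ℏ√(l(l+1)) = 2√3 ℏ.
L_z = m_l ℏ = −1ℏ.
cos θ = L_z/|L| = -1/√12, so θ ≈ 106.8°.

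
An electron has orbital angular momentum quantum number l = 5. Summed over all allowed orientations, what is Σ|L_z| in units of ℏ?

Σ|L_z| = 30 ℏ

m_l ∈ {-5, -4, -3, -2, -1, 0, 1, 2, 3, 4, 5}.
Σ|m_l| = l(l+1) = 30.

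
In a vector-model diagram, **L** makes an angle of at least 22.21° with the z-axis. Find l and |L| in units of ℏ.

At minimum angle, m_l = l, so cos θ = l/√(l(l+1)); cos²θ = l/(l+1) = 0.8571.
Solving: l = 6.
Then |L| = ℏ√(6·7) = √42 ℏ.

l = 6, |L| = √42 ℏ ≈ 6.481ℏ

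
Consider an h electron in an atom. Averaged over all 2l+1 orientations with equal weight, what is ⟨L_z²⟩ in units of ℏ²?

⟨L_z²⟩ = 10 ℏ²

The letter h corresponds to l = 5.
m_l runs from −5 to 5, i.e. {-5, -4, -3, -2, -1, 0, 1, 2, 3, 4, 5}.
⟨L_z²⟩ = ℏ²·(Σ m_l²)/(2l+1) = ℏ²·110/11 = 10ℏ².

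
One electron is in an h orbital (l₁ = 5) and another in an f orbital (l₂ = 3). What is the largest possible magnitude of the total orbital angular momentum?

Angular momentum addition gives L = |l₁ − l₂|, …, l₁ + l₂.
Allowed values: L = 2, 3, 4, 5, 6, 7, 8.
The largest magnitude corresponds to L = 8: |L_tot| = ℏ√(8·9) = 6√2 ℏ.

|L_tot|_max = 6√2 ℏ ≈ 8.485ℏ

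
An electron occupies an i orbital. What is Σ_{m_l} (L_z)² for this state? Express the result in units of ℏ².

Σ(L_z)² = 182 ℏ²

The letter i corresponds to l = 6.
m_l ∈ {-6, -5, -4, -3, -2, -1, 0, 1, 2, 3, 4, 5, 6}.
Σ m_l² = 2·(1 + 4 + 9 + 16 + 25 + 36) = 182.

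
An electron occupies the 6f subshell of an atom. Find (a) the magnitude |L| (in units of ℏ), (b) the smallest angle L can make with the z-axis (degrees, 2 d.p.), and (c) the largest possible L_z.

|L| = 2√3 ℏ ≈ 3.464ℏ; θ_min ≈ 30.00°; L_z,max = 3ℏ

For 6f, l = 3.
|L| = ℏ√(3·4) = 2√3 ℏ ≈ 3.464ℏ.
cos θ_min = 3/√12, so θ_min ≈ 30.00°.
L_z,max = lℏ = 3ℏ.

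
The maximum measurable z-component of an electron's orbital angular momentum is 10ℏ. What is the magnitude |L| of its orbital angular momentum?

|L| = √110 ℏ ≈ 10.488ℏ

The maximum L_z equals lℏ, giving l = 10.
Then |L| = ℏ√(10·11) = √110 ℏ.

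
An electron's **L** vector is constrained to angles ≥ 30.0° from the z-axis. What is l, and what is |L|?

l = 3, |L| = 2√3 ℏ ≈ 3.464ℏ

cos²θ_min = l/(l+1) = 0.7500.
Solving: l = 3.
Then |L| = ℏ√(3·4) = 2√3 ℏ.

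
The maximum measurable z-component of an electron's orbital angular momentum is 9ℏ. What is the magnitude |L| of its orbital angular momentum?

The maximum L_z equals lℏ, giving l = 9.
|L| = ℏ√(l(l+1)) = 3√10 ℏ.

|L| = 3√10 ℏ ≈ 9.487ℏ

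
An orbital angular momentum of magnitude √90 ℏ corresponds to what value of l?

|L| = ℏ√(l(l+1)), so l(l+1) = 90.
Solving: l = 9.

l = 9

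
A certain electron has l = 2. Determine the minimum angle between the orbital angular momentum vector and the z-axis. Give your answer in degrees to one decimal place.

θ_min ≈ 35.3°

|L| = ℏ√(l(l+1)) = √6 ℏ.
The smallest angle corresponds to the largest L_z, i.e. m_l = l = 2, giving L_z = 2ℏ.
cos θ_min = 2/√6, so θ_min ≈ 35.3°.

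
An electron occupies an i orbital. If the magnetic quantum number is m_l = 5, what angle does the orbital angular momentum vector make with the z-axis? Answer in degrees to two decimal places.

For an i orbital, l = 6.
|L| = √(l(l+1)) ℏ = √42 ℏ.
L_z = m_l ℏ = 5ℏ.
cos θ = L_z/|L| = 5/√42, so θ ≈ 39.51°.

θ ≈ 39.51°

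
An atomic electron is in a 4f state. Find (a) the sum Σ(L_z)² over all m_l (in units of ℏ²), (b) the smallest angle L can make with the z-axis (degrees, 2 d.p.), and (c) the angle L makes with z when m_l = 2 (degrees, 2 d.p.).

Σ(L_z)² = 28 ℏ²; θ_min ≈ 30.00°; θ(m_l=2) ≈ 54.74°

For 4f, l = 3.
Σ m_l² = 28, so Σ(L_z)² = 28 ℏ².
cos θ_min = 3/√12, so θ_min ≈ 30.00°.
For m_l = 2: cos θ = 2/√12, θ ≈ 54.74°.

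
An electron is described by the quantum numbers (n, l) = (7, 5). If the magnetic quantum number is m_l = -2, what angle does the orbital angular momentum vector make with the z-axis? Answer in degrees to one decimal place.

θ ≈ 111.4°

|L| = √(l(l+1)) ℏ = √30 ℏ.
L_z = m_l ℏ = −2ℏ.
cos θ = L_z/|L| = -2/√30, so θ ≈ 111.4°.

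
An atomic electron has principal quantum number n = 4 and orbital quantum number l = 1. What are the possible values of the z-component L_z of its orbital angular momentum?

L_z ∈ {−ℏ, 0, ℏ}

L_z = m_l ℏ with m_l ranging from −l to +l in integer steps.
For l = 1: m_l ∈ {-1, 0, 1}.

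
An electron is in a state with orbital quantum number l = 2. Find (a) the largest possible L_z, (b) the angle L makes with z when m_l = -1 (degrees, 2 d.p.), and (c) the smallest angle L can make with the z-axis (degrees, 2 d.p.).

L_z,max = 2ℏ; θ(m_l=-1) ≈ 114.09°; θ_min ≈ 35.26°

L_z,max = lℏ = 2ℏ.
For m_l = -1: cos θ = -1/√6, θ ≈ 114.09°.
cos θ_min = 2/√6, so θ_min ≈ 35.26°.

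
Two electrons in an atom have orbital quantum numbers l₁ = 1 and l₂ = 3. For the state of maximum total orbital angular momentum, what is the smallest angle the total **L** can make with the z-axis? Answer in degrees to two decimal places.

θ_min ≈ 26.57°

Angular momentum addition gives L = |l₁ − l₂|, …, l₁ + l₂.
Allowed values: L = 2, 3, 4.
The maximum is L = 4, with |L_tot| = ℏ√(4·5) = 2√5 ℏ.
The minimum angle with z is arccos(4/√20) ≈ 26.57°.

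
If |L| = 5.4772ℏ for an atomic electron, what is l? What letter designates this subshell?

(|L|/ℏ)² = l(l+1) = 30.
The positive root is l = 5.

l = 5 (h orbital)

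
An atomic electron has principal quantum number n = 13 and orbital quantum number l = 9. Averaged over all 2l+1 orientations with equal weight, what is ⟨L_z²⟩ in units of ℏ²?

m_l ∈ {-9, -8, -7, -6, -5, -4, -3, -2, -1, 0, 1, 2, 3, 4, 5, 6, 7, 8, 9}.
Average of L_z² over 19 states: 570/19 ℏ² = 30 ℏ².

⟨L_z²⟩ = 30 ℏ²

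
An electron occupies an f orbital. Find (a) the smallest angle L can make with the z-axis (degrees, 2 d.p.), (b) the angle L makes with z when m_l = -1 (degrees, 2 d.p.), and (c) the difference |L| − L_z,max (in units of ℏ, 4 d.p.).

θ_min ≈ 30.00°; θ(m_l=-1) ≈ 106.78°; |L|−L_z,max ≈ 0.4641ℏ

For an f orbital, l = 3.
cos θ_min = 3/√12, so θ_min ≈ 30.00°.
For m_l = -1: cos θ = -1/√12, θ ≈ 106.78°.
|L| − L_z,max = (2√3 − 3)ℏ ≈ 0.4641ℏ.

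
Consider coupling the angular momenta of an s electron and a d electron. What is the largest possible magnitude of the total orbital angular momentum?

|L_tot|_max = √6 ℏ ≈ 2.449ℏ

L runs from |0 − 2| = 2 to 0 + 2 = 2.
Allowed values: L = 2.
The largest magnitude corresponds to L = 2: |L_tot| = ℏ√(2·3) = √6 ℏ.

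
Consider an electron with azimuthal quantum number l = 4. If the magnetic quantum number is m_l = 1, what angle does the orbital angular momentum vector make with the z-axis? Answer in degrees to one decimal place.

θ ≈ 77.1°

|L| = ℏ√(l(l+1)) = 2√5 ℏ.
L_z = m_l ℏ = 1ℏ.
cos θ = L_z/|L| = 1/√20, so θ ≈ 77.1°.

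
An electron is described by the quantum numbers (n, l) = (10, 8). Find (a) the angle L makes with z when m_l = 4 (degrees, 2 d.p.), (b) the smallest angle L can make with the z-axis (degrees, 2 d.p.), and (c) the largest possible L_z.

For m_l = 4: cos θ = 4/√72, θ ≈ 61.87°.
cos θ_min = 8/√72, so θ_min ≈ 19.47°.
L_z,max = lℏ = 8ℏ.

θ(m_l=4) ≈ 61.87°; θ_min ≈ 19.47°; L_z,max = 8ℏ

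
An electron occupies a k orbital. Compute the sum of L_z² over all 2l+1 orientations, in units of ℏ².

Σ(L_z)² = 280 ℏ²

A k state has l = 7.
m_l ∈ {-7, -6, -5, -4, -3, -2, -1, 0, 1, 2, 3, 4, 5, 6, 7}.
Σ m_l² = l(l+1)(2l+1)/3 = 7·8·15/3 = 280.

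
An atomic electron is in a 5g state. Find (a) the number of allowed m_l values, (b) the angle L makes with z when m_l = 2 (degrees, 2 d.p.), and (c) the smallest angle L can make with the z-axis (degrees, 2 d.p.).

5g means n = 5, l = 4.
There are 2l+1 = 9 values of m_l.
For m_l = 2: cos θ = 2/√20, θ ≈ 63.43°.
cos θ_min = 4/√20, so θ_min ≈ 26.57°.

9 values; θ(m_l=2) ≈ 63.43°; θ_min ≈ 26.57°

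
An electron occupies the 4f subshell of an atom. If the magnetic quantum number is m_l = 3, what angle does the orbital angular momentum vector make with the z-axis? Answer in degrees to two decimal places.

θ ≈ 30.00°

4f means n = 4, l = 3.
|L| = ℏ√(l(l+1)) = 2√3 ℏ.
L_z = m_l ℏ = 3ℏ.
cos θ = L_z/|L| = 3/√12, so θ ≈ 30.00°.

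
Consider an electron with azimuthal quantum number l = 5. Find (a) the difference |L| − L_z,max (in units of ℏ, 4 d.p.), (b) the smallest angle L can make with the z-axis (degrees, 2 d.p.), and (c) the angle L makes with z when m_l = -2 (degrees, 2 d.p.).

|L|−L_z,max ≈ 0.4772ℏ; θ_min ≈ 24.09°; θ(m_l=-2) ≈ 111.42°

|L| − L_z,max = (√30 − 5)ℏ ≈ 0.4772ℏ.
cos θ_min = 5/√30, so θ_min ≈ 24.09°.
For m_l = -2: cos θ = -2/√30, θ ≈ 111.42°.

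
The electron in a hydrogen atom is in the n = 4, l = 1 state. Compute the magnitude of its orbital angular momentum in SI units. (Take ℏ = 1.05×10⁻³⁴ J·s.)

|L| = 1.48×10⁻³⁴ J·s

|L| = ℏ√(l(l+1)) = ℏ√(1·2) = √2 ℏ
Numerically, |L| = 1.414 × (1.05×10⁻³⁴ J·s) = 1.48×10⁻³⁴ J·s.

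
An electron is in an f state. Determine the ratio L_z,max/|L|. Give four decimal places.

L_z,max/|L| = 0.8660

For an f orbital, l = 3.
|L| = 2√3 ℏ ≈ 3.4641ℏ, while L_z,max = lℏ = 3ℏ.
L_z,max/|L| = 3/√12 = 0.8660.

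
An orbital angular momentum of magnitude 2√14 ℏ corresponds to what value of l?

l = 7

|L| = ℏ√(l(l+1)), so l(l+1) = 56.
The positive root is l = 7.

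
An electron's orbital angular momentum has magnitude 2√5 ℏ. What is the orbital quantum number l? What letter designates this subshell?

Since |L|² = l(l+1)ℏ², l(l+1) = 20.
Solving: l = 4.

l = 4 (g orbital)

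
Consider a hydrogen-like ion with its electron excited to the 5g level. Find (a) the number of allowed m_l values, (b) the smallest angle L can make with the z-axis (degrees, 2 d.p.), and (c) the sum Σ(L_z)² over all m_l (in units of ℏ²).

9 values; θ_min ≈ 26.57°; Σ(L_z)² = 60 ℏ²

The 5g level has l = 4.
There are 2l+1 = 9 values of m_l.
cos θ_min = 4/√20, so θ_min ≈ 26.57°.
Σ m_l² = 60, so Σ(L_z)² = 60 ℏ².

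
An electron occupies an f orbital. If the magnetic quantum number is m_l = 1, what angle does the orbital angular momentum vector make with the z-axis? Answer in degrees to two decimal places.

θ ≈ 73.22°

The letter f corresponds to l = 3.
|L| = ℏ√(l(l+1)) = 2√3 ℏ.
L_z = m_l ℏ = 1ℏ.
cos θ = L_z/|L| = 1/√12, so θ ≈ 73.22°.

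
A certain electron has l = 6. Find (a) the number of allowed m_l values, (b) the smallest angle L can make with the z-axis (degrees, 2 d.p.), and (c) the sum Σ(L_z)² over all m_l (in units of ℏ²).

There are 2l+1 = 13 values of m_l.
cos θ_min = 6/√42, so θ_min ≈ 22.21°.
Σ m_l² = 182, so Σ(L_z)² = 182 ℏ².

13 values; θ_min ≈ 22.21°; Σ(L_z)² = 182 ℏ²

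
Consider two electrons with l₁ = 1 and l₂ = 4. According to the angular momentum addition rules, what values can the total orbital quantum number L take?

L = 3, 4, 5

Angular momentum addition gives L = |l₁ − l₂|, …, l₁ + l₂.
Allowed values: L = 3, 4, 5.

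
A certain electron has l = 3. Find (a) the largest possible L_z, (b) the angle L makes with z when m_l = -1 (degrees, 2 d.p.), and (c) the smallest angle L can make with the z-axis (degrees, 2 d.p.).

L_z,max = 3ℏ; θ(m_l=-1) ≈ 106.78°; θ_min ≈ 30.00°

L_z,max = lℏ = 3ℏ.
For m_l = -1: cos θ = -1/√12, θ ≈ 106.78°.
cos θ_min = 3/√12, so θ_min ≈ 30.00°.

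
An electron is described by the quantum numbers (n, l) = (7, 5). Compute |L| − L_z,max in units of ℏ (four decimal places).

|L| − L_z,max ≈ 0.4772ℏ

|L| = √30 ℏ ≈ 5.4772ℏ, while L_z,max = lℏ = 5ℏ.
The difference is (√30 − 5)ℏ ≈ 0.4772ℏ.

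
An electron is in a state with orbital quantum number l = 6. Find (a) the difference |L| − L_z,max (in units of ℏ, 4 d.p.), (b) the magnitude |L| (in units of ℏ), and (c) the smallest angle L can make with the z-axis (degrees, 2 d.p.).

|L| − L_z,max = (√42 − 6)ℏ ≈ 0.4807ℏ.
|L| = ℏ√(6·7) = √42 ℏ ≈ 6.481ℏ.
cos θ_min = 6/√42, so θ_min ≈ 22.21°.

|L|−L_z,max ≈ 0.4807ℏ; |L| = √42 ℏ ≈ 6.481ℏ; θ_min ≈ 22.21°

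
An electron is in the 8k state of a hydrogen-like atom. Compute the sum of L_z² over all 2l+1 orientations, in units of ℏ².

Σ(L_z)² = 280 ℏ²

8k means n = 8, l = 7.
The allowed m_l values are -7, -6, -5, -4, -3, -2, -1, 0, 1, 2, 3, 4, 5, 6, 7.
Σ m_l² = l(l+1)(2l+1)/3 = 7·8·15/3 = 280.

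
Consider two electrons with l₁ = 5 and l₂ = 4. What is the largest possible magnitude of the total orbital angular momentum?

|L_tot|_max = 3√10 ℏ ≈ 9.487ℏ

By the triangle rule, |l₁ − l₂| ≤ L ≤ l₁ + l₂.
Allowed values: L = 1, 2, 3, 4, 5, 6, 7, 8, 9.
The largest magnitude corresponds to L = 9: |L_tot| = ℏ√(9·10) = 3√10 ℏ.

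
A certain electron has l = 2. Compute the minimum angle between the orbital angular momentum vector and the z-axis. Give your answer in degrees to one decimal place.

|L|² = l(l+1)ℏ² = 6ℏ², so |L| = √6 ℏ.
The smallest angle corresponds to the largest L_z, i.e. m_l = l = 2, giving L_z = 2ℏ.
cos θ_min = 2/√6, so θ_min ≈ 35.3°.

θ_min ≈ 35.3°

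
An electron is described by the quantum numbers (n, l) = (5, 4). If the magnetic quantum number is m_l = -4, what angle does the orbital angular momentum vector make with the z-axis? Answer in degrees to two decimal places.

θ ≈ 153.43°

|L| = ℏ√(l(l+1)) = 2√5 ℏ.
L_z = m_l ℏ = −4ℏ.
cos θ = L_z/|L| = -4/√20, so θ ≈ 153.43°.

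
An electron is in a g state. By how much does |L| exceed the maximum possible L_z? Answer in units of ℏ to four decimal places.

A g state has l = 4.
|L| = 2√5 ℏ ≈ 4.4721ℏ, while L_z,max = lℏ = 4ℏ.
The difference is (2√5 − 4)ℏ ≈ 0.4721ℏ.

|L| − L_z,max ≈ 0.4721ℏ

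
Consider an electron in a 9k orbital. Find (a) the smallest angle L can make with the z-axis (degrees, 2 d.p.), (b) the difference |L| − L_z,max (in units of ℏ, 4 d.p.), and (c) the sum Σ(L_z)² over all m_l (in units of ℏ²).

The 9k subshell has l = 7.
cos θ_min = 7/√56, so θ_min ≈ 20.70°.
|L| − L_z,max = (2√14 − 7)ℏ ≈ 0.4833ℏ.
Σ m_l² = 280, so Σ(L_z)² = 280 ℏ².

θ_min ≈ 20.70°; |L|−L_z,max ≈ 0.4833ℏ; Σ(L_z)² = 280 ℏ²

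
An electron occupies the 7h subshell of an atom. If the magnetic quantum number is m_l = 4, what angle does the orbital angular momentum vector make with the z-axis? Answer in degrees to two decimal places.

7h means n = 7, l = 5.
|L| = ℏ√(l(l+1)) = √30 ℏ.
L_z = m_l ℏ = 4ℏ.
cos θ = L_z/|L| = 4/√30, so θ ≈ 43.09°.

θ ≈ 43.09°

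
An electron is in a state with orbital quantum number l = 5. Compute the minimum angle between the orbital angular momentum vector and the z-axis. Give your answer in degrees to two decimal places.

|L| = ℏ√(l(l+1)) = √30 ℏ.
The smallest angle corresponds to the largest L_z, i.e. m_l = l = 5, giving L_z = 5ℏ.
cos θ_min = 5/√30, so θ_min ≈ 24.09°.

θ_min ≈ 24.09°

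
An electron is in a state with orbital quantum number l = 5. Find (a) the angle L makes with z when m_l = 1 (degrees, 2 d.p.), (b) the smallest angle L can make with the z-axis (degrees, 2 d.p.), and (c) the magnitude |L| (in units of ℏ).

For m_l = 1: cos θ = 1/√30, θ ≈ 79.48°.
cos θ_min = 5/√30, so θ_min ≈ 24.09°.
|L| = ℏ√(5·6) = √30 ℏ ≈ 5.477ℏ.

θ(m_l=1) ≈ 79.48°; θ_min ≈ 24.09°; |L| = √30 ℏ ≈ 5.477ℏ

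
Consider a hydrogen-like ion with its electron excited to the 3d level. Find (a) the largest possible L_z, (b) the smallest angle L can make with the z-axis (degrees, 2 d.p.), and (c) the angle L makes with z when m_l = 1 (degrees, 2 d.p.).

The 3d level has l = 2.
L_z,max = lℏ = 2ℏ.
cos θ_min = 2/√6, so θ_min ≈ 35.26°.
For m_l = 1: cos θ = 1/√6, θ ≈ 65.91°.

L_z,max = 2ℏ; θ_min ≈ 35.26°; θ(m_l=1) ≈ 65.91°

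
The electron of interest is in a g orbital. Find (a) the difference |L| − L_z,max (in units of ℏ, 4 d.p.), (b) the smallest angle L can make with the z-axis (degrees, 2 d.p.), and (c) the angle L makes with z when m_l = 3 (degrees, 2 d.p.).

A g state has l = 4.
|L| − L_z,max = (2√5 − 4)ℏ ≈ 0.4721ℏ.
cos θ_min = 4/√20, so θ_min ≈ 26.57°.
For m_l = 3: cos θ = 3/√20, θ ≈ 47.87°.

|L|−L_z,max ≈ 0.4721ℏ; θ_min ≈ 26.57°; θ(m_l=3) ≈ 47.87°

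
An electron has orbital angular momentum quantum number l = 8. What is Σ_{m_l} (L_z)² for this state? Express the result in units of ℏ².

m_l ∈ {-8, -7, -6, -5, -4, -3, -2, -1, 0, 1, 2, 3, 4, 5, 6, 7, 8}.
Σ m_l² = l(l+1)(2l+1)/3 = 8·9·17/3 = 408.

Σ(L_z)² = 408 ℏ²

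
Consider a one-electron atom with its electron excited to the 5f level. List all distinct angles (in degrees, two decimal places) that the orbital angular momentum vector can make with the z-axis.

The 5f level has l = 3.
|L|² = l(l+1)ℏ² = 12ℏ², so |L| = 2√3 ℏ.
cos θ = m_l/√12 for each m_l ∈ {-3, -2, -1, 0, 1, 2, 3}.

θ ∈ {30.00°, 54.74°, 73.22°, 90.00°, 106.78°, 125.26°, 150.00°}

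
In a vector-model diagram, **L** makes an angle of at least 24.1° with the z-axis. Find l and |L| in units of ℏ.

At minimum angle, m_l = l, so cos θ = l/√(l(l+1)); cos²θ = l/(l+1) = 0.8333.
Thus l = 0.8333/(1 − 0.8333) ≈ 5.
Then |L| = ℏ√(5·6) = √30 ℏ.

l = 5, |L| = √30 ℏ ≈ 5.477ℏ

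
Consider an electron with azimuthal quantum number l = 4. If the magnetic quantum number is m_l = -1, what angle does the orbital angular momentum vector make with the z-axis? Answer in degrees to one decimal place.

|L| = √(l(l+1)) ℏ = 2√5 ℏ.
L_z = m_l ℏ = −1ℏ.
cos θ = L_z/|L| = -1/√20, so θ ≈ 102.9°.

θ ≈ 102.9°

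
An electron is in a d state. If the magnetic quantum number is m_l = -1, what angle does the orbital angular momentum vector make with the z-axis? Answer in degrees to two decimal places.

θ ≈ 114.09°

A d state has l = 2.
|L| = ℏ√(l(l+1)) = √6 ℏ.
L_z = m_l ℏ = −1ℏ.
cos θ = L_z/|L| = -1/√6, so θ ≈ 114.09°.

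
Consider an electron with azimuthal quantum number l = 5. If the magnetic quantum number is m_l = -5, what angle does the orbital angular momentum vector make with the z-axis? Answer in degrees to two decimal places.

|L| = √(l(l+1)) ℏ = √30 ℏ.
L_z = m_l ℏ = −5ℏ.
cos θ = L_z/|L| = -5/√30, so θ ≈ 155.91°.

θ ≈ 155.91°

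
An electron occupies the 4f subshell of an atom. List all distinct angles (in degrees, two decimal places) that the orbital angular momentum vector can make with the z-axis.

θ ∈ {30.00°, 54.74°, 73.22°, 90.00°, 106.78°, 125.26°, 150.00°}

4f means n = 4, l = 3.
|L|² = l(l+1)ℏ² = 12ℏ², so |L| = 2√3 ℏ.
cos θ = m_l/√12 for each m_l ∈ {-3, -2, -1, 0, 1, 2, 3}.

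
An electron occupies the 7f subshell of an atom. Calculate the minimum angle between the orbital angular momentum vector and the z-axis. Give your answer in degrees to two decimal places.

θ_min ≈ 30.00°

7f means n = 7, l = 3.
|L| = ℏ√(l(l+1)) = 2√3 ℏ.
The smallest angle corresponds to the largest L_z, i.e. m_l = l = 3, giving L_z = 3ℏ.
cos θ_min = 3/√12, so θ_min ≈ 30.00°.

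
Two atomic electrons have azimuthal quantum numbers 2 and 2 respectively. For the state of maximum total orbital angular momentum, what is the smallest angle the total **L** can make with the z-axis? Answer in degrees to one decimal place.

Angular momentum addition gives L = |l₁ − l₂|, …, l₁ + l₂.
Allowed values: L = 0, 1, 2, 3, 4.
The maximum is L = 4, with |L_tot| = ℏ√(4·5) = 2√5 ℏ.
The minimum angle with z is arccos(4/√20) ≈ 26.6°.

θ_min ≈ 26.6°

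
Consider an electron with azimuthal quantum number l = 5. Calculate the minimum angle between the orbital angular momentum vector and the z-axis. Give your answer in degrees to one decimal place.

|L| = √(l(l+1)) ℏ = √30 ℏ.
The smallest angle corresponds to the largest L_z, i.e. m_l = l = 5, giving L_z = 5ℏ.
cos θ_min = 5/√30, so θ_min ≈ 24.1°.

θ_min ≈ 24.1°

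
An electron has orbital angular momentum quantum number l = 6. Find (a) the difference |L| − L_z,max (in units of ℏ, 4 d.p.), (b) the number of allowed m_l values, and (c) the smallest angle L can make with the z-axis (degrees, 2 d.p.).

|L| − L_z,max = (√42 − 6)ℏ ≈ 0.4807ℏ.
There are 2l+1 = 13 values of m_l.
cos θ_min = 6/√42, so θ_min ≈ 22.21°.

|L|−L_z,max ≈ 0.4807ℏ; 13 values; θ_min ≈ 22.21°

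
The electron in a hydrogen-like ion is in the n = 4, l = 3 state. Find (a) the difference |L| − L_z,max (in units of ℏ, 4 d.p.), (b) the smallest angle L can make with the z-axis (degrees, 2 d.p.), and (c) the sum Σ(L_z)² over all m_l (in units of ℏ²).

|L| − L_z,max = (2√3 − 3)ℏ ≈ 0.4641ℏ.
cos θ_min = 3/√12, so θ_min ≈ 30.00°.
Σ m_l² = 28, so Σ(L_z)² = 28 ℏ².

|L|−L_z,max ≈ 0.4641ℏ; θ_min ≈ 30.00°; Σ(L_z)² = 28 ℏ²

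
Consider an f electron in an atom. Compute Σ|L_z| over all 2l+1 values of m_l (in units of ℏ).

The letter f corresponds to l = 3.
m_l ∈ {-3, -2, -1, 0, 1, 2, 3}.
Σ|m_l| = l(l+1) = 12.

Σ|L_z| = 12 ℏ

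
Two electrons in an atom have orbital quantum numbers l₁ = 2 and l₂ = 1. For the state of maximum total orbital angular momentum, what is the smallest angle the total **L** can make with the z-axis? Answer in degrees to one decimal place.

By the triangle rule, |l₁ − l₂| ≤ L ≤ l₁ + l₂.
Allowed values: L = 1, 2, 3.
The maximum is L = 3, with |L_tot| = ℏ√(3·4) = 2√3 ℏ.
The minimum angle with z is arccos(3/√12) ≈ 30.0°.

θ_min ≈ 30.0°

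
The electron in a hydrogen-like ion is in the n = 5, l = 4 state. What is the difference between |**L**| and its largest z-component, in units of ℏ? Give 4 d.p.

|L| = 2√5 ℏ ≈ 4.4721ℏ, while L_z,max = lℏ = 4ℏ.
The difference is (2√5 − 4)ℏ ≈ 0.4721ℏ.

|L| − L_z,max ≈ 0.4721ℏ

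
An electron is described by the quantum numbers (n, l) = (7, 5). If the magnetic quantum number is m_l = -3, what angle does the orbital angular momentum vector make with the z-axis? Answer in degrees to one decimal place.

θ ≈ 123.2°

|L| = √(l(l+1)) ℏ = √30 ℏ.
L_z = m_l ℏ = −3ℏ.
cos θ = L_z/|L| = -3/√30, so θ ≈ 123.2°.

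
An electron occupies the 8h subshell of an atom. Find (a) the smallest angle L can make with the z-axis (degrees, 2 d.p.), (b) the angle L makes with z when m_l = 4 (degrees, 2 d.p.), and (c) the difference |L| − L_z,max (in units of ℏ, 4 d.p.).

θ_min ≈ 24.09°; θ(m_l=4) ≈ 43.09°; |L|−L_z,max ≈ 0.4772ℏ

For 8h, l = 5.
cos θ_min = 5/√30, so θ_min ≈ 24.09°.
For m_l = 4: cos θ = 4/√30, θ ≈ 43.09°.
|L| − L_z,max = (√30 − 5)ℏ ≈ 0.4772ℏ.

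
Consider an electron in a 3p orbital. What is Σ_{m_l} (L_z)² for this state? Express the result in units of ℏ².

For 3p, l = 1.
m_l runs from −1 to 1, i.e. {-1, 0, 1}.
Σ m_l² = 2·(1) = 2.

Σ(L_z)² = 2 ℏ²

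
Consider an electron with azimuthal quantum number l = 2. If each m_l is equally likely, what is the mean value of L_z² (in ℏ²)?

m_l ∈ {-2, -1, 0, 1, 2}.
⟨L_z²⟩ = ℏ²·l(l+1)/3 = 2ℏ².

⟨L_z²⟩ = 2 ℏ²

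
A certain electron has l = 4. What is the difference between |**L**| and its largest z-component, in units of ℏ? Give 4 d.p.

|L| − L_z,max ≈ 0.4721ℏ

|L| = 2√5 ℏ ≈ 4.4721ℏ, while L_z,max = lℏ = 4ℏ.
The difference is (2√5 − 4)ℏ ≈ 0.4721ℏ.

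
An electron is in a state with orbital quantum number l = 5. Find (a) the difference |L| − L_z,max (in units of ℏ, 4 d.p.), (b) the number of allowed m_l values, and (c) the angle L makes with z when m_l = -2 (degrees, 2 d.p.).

|L|−L_z,max ≈ 0.4772ℏ; 11 values; θ(m_l=-2) ≈ 111.42°

|L| − L_z,max = (√30 − 5)ℏ ≈ 0.4772ℏ.
There are 2l+1 = 11 values of m_l.
For m_l = -2: cos θ = -2/√30, θ ≈ 111.42°.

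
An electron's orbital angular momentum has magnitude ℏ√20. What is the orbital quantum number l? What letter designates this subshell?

l = 4 (g orbital)

(|L|/ℏ)² = l(l+1) = 20.
The positive root is l = 4.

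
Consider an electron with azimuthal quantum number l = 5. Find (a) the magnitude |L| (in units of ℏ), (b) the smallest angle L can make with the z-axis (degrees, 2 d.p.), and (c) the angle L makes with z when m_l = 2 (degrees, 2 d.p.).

|L| = ℏ√(5·6) = √30 ℏ ≈ 5.477ℏ.
cos θ_min = 5/√30, so θ_min ≈ 24.09°.
For m_l = 2: cos θ = 2/√30, θ ≈ 68.58°.

|L| = √30 ℏ ≈ 5.477ℏ; θ_min ≈ 24.09°; θ(m_l=2) ≈ 68.58°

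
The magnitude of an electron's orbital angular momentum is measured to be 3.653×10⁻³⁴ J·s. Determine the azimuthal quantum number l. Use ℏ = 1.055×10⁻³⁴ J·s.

l = 3

In units of ℏ, |L| ≈ 3.463.
Set l(l+1) = 11.99; the integer solution is l = 3.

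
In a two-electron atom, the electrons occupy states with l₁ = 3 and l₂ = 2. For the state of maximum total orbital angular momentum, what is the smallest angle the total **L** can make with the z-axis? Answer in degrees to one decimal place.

θ_min ≈ 24.1°

By the triangle rule, |l₁ − l₂| ≤ L ≤ l₁ + l₂.
L ∈ {1, 2, 3, 4, 5}.
The maximum is L = 5, with |L_tot| = ℏ√(5·6) = √30 ℏ.
The minimum angle with z is arccos(5/√30) ≈ 24.1°.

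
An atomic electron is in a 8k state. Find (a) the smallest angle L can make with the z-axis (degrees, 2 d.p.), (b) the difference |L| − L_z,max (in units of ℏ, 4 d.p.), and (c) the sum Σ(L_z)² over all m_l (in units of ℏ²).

θ_min ≈ 20.70°; |L|−L_z,max ≈ 0.4833ℏ; Σ(L_z)² = 280 ℏ²

For 8k, l = 7.
cos θ_min = 7/√56, so θ_min ≈ 20.70°.
|L| − L_z,max = (2√14 − 7)ℏ ≈ 0.4833ℏ.
Σ m_l² = 280, so Σ(L_z)² = 280 ℏ².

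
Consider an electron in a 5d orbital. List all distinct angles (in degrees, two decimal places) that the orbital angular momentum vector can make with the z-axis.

5d means n = 5, l = 2.
|L| = ℏ√(l(l+1)) = √6 ℏ.
cos θ = m_l/√6 for each m_l ∈ {-2, -1, 0, 1, 2}.

θ ∈ {35.26°, 65.91°, 90.00°, 114.09°, 144.74°}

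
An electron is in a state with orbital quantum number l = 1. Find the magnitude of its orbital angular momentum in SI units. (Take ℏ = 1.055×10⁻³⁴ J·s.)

|L| = 1.492×10⁻³⁴ J·s

|L| = ℏ√(l(l+1)) = ℏ√(1·2) = √2 ℏ
Numerically, |L| = 1.414 × (1.055×10⁻³⁴ J·s) = 1.492×10⁻³⁴ J·s.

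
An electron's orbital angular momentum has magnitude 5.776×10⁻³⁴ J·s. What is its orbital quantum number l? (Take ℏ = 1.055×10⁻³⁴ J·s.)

l = 5

|L|/ℏ = (5.776×10⁻³⁴)/(1.055×10⁻³⁴) ≈ 5.475.
Set l(l+1) = 29.97; the integer solution is l = 5.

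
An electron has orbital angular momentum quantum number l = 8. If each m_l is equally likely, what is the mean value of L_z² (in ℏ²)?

The allowed m_l values are -8, -7, -6, -5, -4, -3, -2, -1, 0, 1, 2, 3, 4, 5, 6, 7, 8.
⟨L_z²⟩ = ℏ²·(Σ m_l²)/(2l+1) = ℏ²·408/17 = 24ℏ².

⟨L_z²⟩ = 24 ℏ²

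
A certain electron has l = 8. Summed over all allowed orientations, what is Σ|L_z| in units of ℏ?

m_l runs from −8 to 8, i.e. {-8, -7, -6, -5, -4, -3, -2, -1, 0, 1, 2, 3, 4, 5, 6, 7, 8}.
Σ|m_l| = 2·8(8+1)/2 = 72.

Σ|L_z| = 72 ℏ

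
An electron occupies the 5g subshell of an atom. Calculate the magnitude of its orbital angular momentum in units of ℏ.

|L| = 2√5 ℏ ≈ 4.472ℏ

5g means n = 5, l = 4.
|L| = ℏ√(l(l+1)) = ℏ√(4·5) = 2√5 ℏ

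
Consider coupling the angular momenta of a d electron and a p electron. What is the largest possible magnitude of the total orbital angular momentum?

The total orbital quantum number L ranges from |l₁ − l₂| to l₁ + l₂ in integer steps.
Allowed values: L = 1, 2, 3.
The largest magnitude corresponds to L = 3: |L_tot| = ℏ√(3·4) = 2√3 ℏ.

|L_tot|_max = 2√3 ℏ ≈ 3.464ℏ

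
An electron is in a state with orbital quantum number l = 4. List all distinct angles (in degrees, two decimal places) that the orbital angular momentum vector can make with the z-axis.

θ ∈ {26.57°, 47.87°, 63.43°, 77.08°, 90.00°, 102.92°, 116.57°, 132.13°, 153.43°}

|L| = ℏ√(l(l+1)) = 2√5 ℏ.
cos θ = m_l/√20 for each m_l ∈ {-4, -3, -2, -1, 0, 1, 2, 3, 4}.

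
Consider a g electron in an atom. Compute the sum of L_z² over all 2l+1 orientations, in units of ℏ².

For a g orbital, l = 4.
m_l ∈ {-4, -3, -2, -1, 0, 1, 2, 3, 4}.
Σ m_l² = 2·(1 + 4 + 9 + 16) = 60.

Σ(L_z)² = 60 ℏ²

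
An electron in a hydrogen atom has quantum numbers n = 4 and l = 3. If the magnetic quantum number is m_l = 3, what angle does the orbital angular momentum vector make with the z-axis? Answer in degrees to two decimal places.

θ ≈ 30.00°

|L| = √(l(l+1)) ℏ = 2√3 ℏ.
L_z = m_l ℏ = 3ℏ.
cos θ = L_z/|L| = 3/√12, so θ ≈ 30.00°.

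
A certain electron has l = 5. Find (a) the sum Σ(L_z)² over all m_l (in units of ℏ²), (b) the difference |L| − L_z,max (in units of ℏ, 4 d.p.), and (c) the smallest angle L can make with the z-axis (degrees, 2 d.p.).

Σ m_l² = 110, so Σ(L_z)² = 110 ℏ².
|L| − L_z,max = (√30 − 5)ℏ ≈ 0.4772ℏ.
cos θ_min = 5/√30, so θ_min ≈ 24.09°.

Σ(L_z)² = 110 ℏ²; |L|−L_z,max ≈ 0.4772ℏ; θ_min ≈ 24.09°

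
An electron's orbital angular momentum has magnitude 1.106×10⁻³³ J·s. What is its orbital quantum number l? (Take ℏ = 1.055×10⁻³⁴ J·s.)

l = 10

Dividing by ℏ: |L|/ℏ ≈ 10.483.
l(l+1) ≈ 10.483² ≈ 109.90, so l = 10.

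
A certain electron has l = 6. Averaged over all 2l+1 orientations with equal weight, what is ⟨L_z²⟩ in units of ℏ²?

m_l runs from −6 to 6, i.e. {-6, -5, -4, -3, -2, -1, 0, 1, 2, 3, 4, 5, 6}.
⟨L_z²⟩ = ℏ²·l(l+1)/3 = 14ℏ².

⟨L_z²⟩ = 14 ℏ²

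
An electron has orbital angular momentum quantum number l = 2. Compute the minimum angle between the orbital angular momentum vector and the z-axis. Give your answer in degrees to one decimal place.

θ_min ≈ 35.3°

|L|² = l(l+1)ℏ² = 6ℏ², so |L| = √6 ℏ.
The smallest angle corresponds to the largest L_z, i.e. m_l = l = 2, giving L_z = 2ℏ.
cos θ_min = 2/√6, so θ_min ≈ 35.3°.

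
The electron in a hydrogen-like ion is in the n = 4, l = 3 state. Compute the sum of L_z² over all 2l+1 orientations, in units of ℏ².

Σ(L_z)² = 28 ℏ²

m_l ∈ {-3, -2, -1, 0, 1, 2, 3}.
Σ m_l² = 2·(1 + 4 + 9) = 28.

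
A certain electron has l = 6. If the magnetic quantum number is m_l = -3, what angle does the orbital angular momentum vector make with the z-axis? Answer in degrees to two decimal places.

θ ≈ 117.58°

|L| = ℏ√(l(l+1)) = √42 ℏ.
L_z = m_l ℏ = −3ℏ.
cos θ = L_z/|L| = -3/√42, so θ ≈ 117.58°.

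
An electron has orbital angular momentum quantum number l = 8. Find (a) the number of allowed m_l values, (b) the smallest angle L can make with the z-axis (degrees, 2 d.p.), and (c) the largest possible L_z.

There are 2l+1 = 17 values of m_l.
cos θ_min = 8/√72, so θ_min ≈ 19.47°.
L_z,max = lℏ = 8ℏ.

17 values; θ_min ≈ 19.47°; L_z,max = 8ℏ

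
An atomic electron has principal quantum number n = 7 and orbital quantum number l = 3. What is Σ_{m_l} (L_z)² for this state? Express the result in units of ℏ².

m_l ∈ {-3, -2, -1, 0, 1, 2, 3}.
Summing m² from −3 to 3: Σ m_l² = 28.

Σ(L_z)² = 28 ℏ²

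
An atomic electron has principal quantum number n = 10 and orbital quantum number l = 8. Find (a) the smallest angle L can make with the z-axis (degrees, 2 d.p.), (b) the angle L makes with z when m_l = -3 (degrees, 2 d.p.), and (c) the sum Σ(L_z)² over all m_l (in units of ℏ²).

cos θ_min = 8/√72, so θ_min ≈ 19.47°.
For m_l = -3: cos θ = -3/√72, θ ≈ 110.70°.
Σ m_l² = 408, so Σ(L_z)² = 408 ℏ².

θ_min ≈ 19.47°; θ(m_l=-3) ≈ 110.70°; Σ(L_z)² = 408 ℏ²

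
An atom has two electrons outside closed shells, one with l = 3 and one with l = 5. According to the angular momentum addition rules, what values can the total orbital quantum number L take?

L = 2, 3, 4, 5, 6, 7, 8

The total orbital quantum number L ranges from |l₁ − l₂| to l₁ + l₂ in integer steps.
Allowed values: L = 2, 3, 4, 5, 6, 7, 8.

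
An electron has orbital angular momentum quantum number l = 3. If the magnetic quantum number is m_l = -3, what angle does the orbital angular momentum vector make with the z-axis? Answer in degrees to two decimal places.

θ ≈ 150.00°

|L| = √(l(l+1)) ℏ = 2√3 ℏ.
L_z = m_l ℏ = −3ℏ.
cos θ = L_z/|L| = -3/√12, so θ ≈ 150.00°.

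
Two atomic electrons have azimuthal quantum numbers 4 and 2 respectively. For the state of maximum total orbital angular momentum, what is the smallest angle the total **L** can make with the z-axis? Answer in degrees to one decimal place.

L runs from |4 − 2| = 2 to 4 + 2 = 6.
So L can be 2, 3, 4, 5, 6.
The maximum is L = 6, with |L_tot| = ℏ√(6·7) = √42 ℏ.
The minimum angle with z is arccos(6/√42) ≈ 22.2°.

θ_min ≈ 22.2°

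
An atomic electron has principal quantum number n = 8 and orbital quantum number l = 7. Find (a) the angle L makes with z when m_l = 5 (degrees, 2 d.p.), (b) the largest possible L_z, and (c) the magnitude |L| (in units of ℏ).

θ(m_l=5) ≈ 48.08°; L_z,max = 7ℏ; |L| = 2√14 ℏ ≈ 7.483ℏ

For m_l = 5: cos θ = 5/√56, θ ≈ 48.08°.
L_z,max = lℏ = 7ℏ.
|L| = ℏ√(7·8) = 2√14 ℏ ≈ 7.483ℏ.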